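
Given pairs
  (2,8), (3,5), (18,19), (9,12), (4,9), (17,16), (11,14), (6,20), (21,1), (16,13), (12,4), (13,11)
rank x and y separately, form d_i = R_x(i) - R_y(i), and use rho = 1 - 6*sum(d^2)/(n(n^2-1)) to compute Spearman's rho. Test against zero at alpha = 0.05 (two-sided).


Step 1: Rank x and y separately (midranks; no ties here).
rank(x): 2->1, 3->2, 18->11, 9->5, 4->3, 17->10, 11->6, 6->4, 21->12, 16->9, 12->7, 13->8
rank(y): 8->4, 5->3, 19->11, 12->7, 9->5, 16->10, 14->9, 20->12, 1->1, 13->8, 4->2, 11->6
Step 2: d_i = R_x(i) - R_y(i); compute d_i^2.
  (1-4)^2=9, (2-3)^2=1, (11-11)^2=0, (5-7)^2=4, (3-5)^2=4, (10-10)^2=0, (6-9)^2=9, (4-12)^2=64, (12-1)^2=121, (9-8)^2=1, (7-2)^2=25, (8-6)^2=4
sum(d^2) = 242.
Step 3: rho = 1 - 6*242 / (12*(12^2 - 1)) = 1 - 1452/1716 = 0.153846.
Step 4: Under H0, t = rho * sqrt((n-2)/(1-rho^2)) = 0.4924 ~ t(10).
Step 5: Two-sided p-value from the t-distribution with 10 df = 0.633091.
Step 6: alpha = 0.05. fail to reject H0.

rho = 0.1538, p = 0.633091, fail to reject H0 at alpha = 0.05.


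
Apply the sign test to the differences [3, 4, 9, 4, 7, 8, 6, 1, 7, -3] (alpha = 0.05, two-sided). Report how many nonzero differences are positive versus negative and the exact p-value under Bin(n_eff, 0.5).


Step 1: Discard zero differences. Original n = 10; n_eff = number of nonzero differences = 10.
Nonzero differences (with sign): +3, +4, +9, +4, +7, +8, +6, +1, +7, -3
Step 2: Count signs: positive = 9, negative = 1.
Step 3: Under H0: P(positive) = 0.5, so the number of positives S ~ Bin(10, 0.5).
Step 4: Two-sided exact p-value = sum of Bin(10,0.5) probabilities at or below the observed probability = 0.021484.
Step 5: alpha = 0.05. reject H0.

n_eff = 10, pos = 9, neg = 1, p = 0.021484, reject H0.


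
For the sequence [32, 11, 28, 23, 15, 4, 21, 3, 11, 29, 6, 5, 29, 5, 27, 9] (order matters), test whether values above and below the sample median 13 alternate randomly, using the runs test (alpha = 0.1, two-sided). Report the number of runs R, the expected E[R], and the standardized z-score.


Step 1: Compute median = 13; label A = above, B = below.
Labels in order: ABAAABABBABBABAB  (n_A = 8, n_B = 8)
Step 2: Count runs R = 12.
Step 3: Under H0 (random ordering), E[R] = 2*n_A*n_B/(n_A+n_B) + 1 = 2*8*8/16 + 1 = 9.0000.
        Var[R] = 2*n_A*n_B*(2*n_A*n_B - n_A - n_B) / ((n_A+n_B)^2 * (n_A+n_B-1)) = 14336/3840 = 3.7333.
        SD[R] = 1.9322.
Step 4: Continuity-corrected z = (R - 0.5 - E[R]) / SD[R] = (12 - 0.5 - 9.0000) / 1.9322 = 1.2939.
Step 5: Two-sided p-value via normal approximation = 2*(1 - Phi(|z|)) = 0.195709.
Step 6: alpha = 0.1. fail to reject H0.

R = 12, z = 1.2939, p = 0.195709, fail to reject H0.


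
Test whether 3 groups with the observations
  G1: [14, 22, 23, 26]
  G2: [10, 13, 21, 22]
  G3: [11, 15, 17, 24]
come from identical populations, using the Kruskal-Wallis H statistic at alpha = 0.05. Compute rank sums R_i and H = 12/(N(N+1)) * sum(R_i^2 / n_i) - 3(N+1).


Step 1: Combine all N = 12 observations and assign midranks.
sorted (value, group, rank): (10,G2,1), (11,G3,2), (13,G2,3), (14,G1,4), (15,G3,5), (17,G3,6), (21,G2,7), (22,G1,8.5), (22,G2,8.5), (23,G1,10), (24,G3,11), (26,G1,12)
Step 2: Sum ranks within each group.
R_1 = 34.5 (n_1 = 4)
R_2 = 19.5 (n_2 = 4)
R_3 = 24 (n_3 = 4)
Step 3: H = 12/(N(N+1)) * sum(R_i^2/n_i) - 3(N+1)
     = 12/(12*13) * (34.5^2/4 + 19.5^2/4 + 24^2/4) - 3*13
     = 0.076923 * 536.625 - 39
     = 2.278846.
Step 4: Ties present; correction factor C = 1 - 6/(12^3 - 12) = 0.996503. Corrected H = 2.278846 / 0.996503 = 2.286842.
Step 5: Under H0, H ~ chi^2(2); p-value = 0.318727.
Step 6: alpha = 0.05. fail to reject H0.

H = 2.2868, df = 2, p = 0.318727, fail to reject H0.


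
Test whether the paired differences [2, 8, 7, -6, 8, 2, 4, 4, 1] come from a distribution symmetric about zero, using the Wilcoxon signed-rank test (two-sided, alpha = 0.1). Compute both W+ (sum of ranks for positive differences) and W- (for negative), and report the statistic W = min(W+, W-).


Step 1: Drop any zero differences (none here) and take |d_i|.
|d| = [2, 8, 7, 6, 8, 2, 4, 4, 1]
Step 2: Midrank |d_i| (ties get averaged ranks).
ranks: |2|->2.5, |8|->8.5, |7|->7, |6|->6, |8|->8.5, |2|->2.5, |4|->4.5, |4|->4.5, |1|->1
Step 3: Attach original signs; sum ranks with positive sign and with negative sign.
W+ = 2.5 + 8.5 + 7 + 8.5 + 2.5 + 4.5 + 4.5 + 1 = 39
W- = 6 = 6
(Check: W+ + W- = 45 should equal n(n+1)/2 = 45.)
Step 4: Test statistic W = min(W+, W-) = 6.
Step 5: Ties in |d|, so use the tie-corrected normal approximation.
        E[W] = n(n+1)/4 = 9*10/4 = 22.5.
        Tie groups: |d|=2 (t=2), |d|=4 (t=2), |d|=8 (t=2); sum(t^3 - t) = 18.
        Var[W] = n(n+1)(2n+1)/24 - sum(t^3-t)/48 = 1710/24 - 18/48 = 70.875.
        z = (W - E[W]) / sqrt(Var[W]) = (6 - 22.5) / 8.4187 = -1.9599.
        Two-sided p = 2*Phi(z) = 0.050006.
Step 6: alpha = 0.1. reject H0.

W+ = 39, W- = 6, W = min = 6, p = 0.050006, reject H0.


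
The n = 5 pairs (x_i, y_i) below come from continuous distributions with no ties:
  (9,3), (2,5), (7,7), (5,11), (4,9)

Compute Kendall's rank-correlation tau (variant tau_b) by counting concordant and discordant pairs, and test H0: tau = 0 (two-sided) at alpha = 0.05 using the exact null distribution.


Step 1: Enumerate the 10 unordered pairs (i,j) with i<j and classify each by sign(x_j-x_i) * sign(y_j-y_i).
  (1,2):dx=-7,dy=+2->D; (1,3):dx=-2,dy=+4->D; (1,4):dx=-4,dy=+8->D; (1,5):dx=-5,dy=+6->D
  (2,3):dx=+5,dy=+2->C; (2,4):dx=+3,dy=+6->C; (2,5):dx=+2,dy=+4->C; (3,4):dx=-2,dy=+4->D
  (3,5):dx=-3,dy=+2->D; (4,5):dx=-1,dy=-2->C
Step 2: C = 4, D = 6, total pairs = 10.
Step 3: tau = (C - D)/(n(n-1)/2) = (4 - 6)/10 = -0.200000.
Step 4: Exact two-sided p-value (enumerate n! = 120 permutations of y under H0): p = 0.816667.
Step 5: alpha = 0.05. fail to reject H0.

tau_b = -0.2000 (C=4, D=6), p = 0.816667, fail to reject H0.


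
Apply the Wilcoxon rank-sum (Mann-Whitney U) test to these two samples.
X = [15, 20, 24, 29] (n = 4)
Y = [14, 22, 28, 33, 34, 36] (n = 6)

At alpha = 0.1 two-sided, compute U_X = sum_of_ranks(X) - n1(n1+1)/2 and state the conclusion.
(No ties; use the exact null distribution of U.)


Step 1: Combine and sort all 10 observations; assign midranks.
sorted (value, group): (14,Y), (15,X), (20,X), (22,Y), (24,X), (28,Y), (29,X), (33,Y), (34,Y), (36,Y)
ranks: 14->1, 15->2, 20->3, 22->4, 24->5, 28->6, 29->7, 33->8, 34->9, 36->10
Step 2: Rank sum for X: R1 = 2 + 3 + 5 + 7 = 17.
Step 3: U_X = R1 - n1(n1+1)/2 = 17 - 4*5/2 = 17 - 10 = 7.
       U_Y = n1*n2 - U_X = 24 - 7 = 17.
Step 4: No ties, so the exact null distribution of U (based on enumerating the C(10,4) = 210 equally likely rank assignments) gives the two-sided p-value.
Step 5: p-value = 0.352381; compare to alpha = 0.1. fail to reject H0.

U_X = 7, p = 0.352381, fail to reject H0 at alpha = 0.1.


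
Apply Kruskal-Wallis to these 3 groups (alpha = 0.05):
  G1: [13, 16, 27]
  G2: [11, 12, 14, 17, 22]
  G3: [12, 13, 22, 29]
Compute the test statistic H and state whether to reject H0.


Step 1: Combine all N = 12 observations and assign midranks.
sorted (value, group, rank): (11,G2,1), (12,G2,2.5), (12,G3,2.5), (13,G1,4.5), (13,G3,4.5), (14,G2,6), (16,G1,7), (17,G2,8), (22,G2,9.5), (22,G3,9.5), (27,G1,11), (29,G3,12)
Step 2: Sum ranks within each group.
R_1 = 22.5 (n_1 = 3)
R_2 = 27 (n_2 = 5)
R_3 = 28.5 (n_3 = 4)
Step 3: H = 12/(N(N+1)) * sum(R_i^2/n_i) - 3(N+1)
     = 12/(12*13) * (22.5^2/3 + 27^2/5 + 28.5^2/4) - 3*13
     = 0.076923 * 517.612 - 39
     = 0.816346.
Step 4: Ties present; correction factor C = 1 - 18/(12^3 - 12) = 0.989510. Corrected H = 0.816346 / 0.989510 = 0.825000.
Step 5: Under H0, H ~ chi^2(2); p-value = 0.661993.
Step 6: alpha = 0.05. fail to reject H0.

H = 0.8250, df = 2, p = 0.661993, fail to reject H0.


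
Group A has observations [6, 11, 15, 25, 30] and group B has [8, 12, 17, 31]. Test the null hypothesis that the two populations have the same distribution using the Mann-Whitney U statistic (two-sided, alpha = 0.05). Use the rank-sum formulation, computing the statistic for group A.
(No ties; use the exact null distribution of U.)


Step 1: Combine and sort all 9 observations; assign midranks.
sorted (value, group): (6,X), (8,Y), (11,X), (12,Y), (15,X), (17,Y), (25,X), (30,X), (31,Y)
ranks: 6->1, 8->2, 11->3, 12->4, 15->5, 17->6, 25->7, 30->8, 31->9
Step 2: Rank sum for X: R1 = 1 + 3 + 5 + 7 + 8 = 24.
Step 3: U_X = R1 - n1(n1+1)/2 = 24 - 5*6/2 = 24 - 15 = 9.
       U_Y = n1*n2 - U_X = 20 - 9 = 11.
Step 4: No ties, so the exact null distribution of U (based on enumerating the C(9,5) = 126 equally likely rank assignments) gives the two-sided p-value.
Step 5: p-value = 0.904762; compare to alpha = 0.05. fail to reject H0.

U_X = 9, p = 0.904762, fail to reject H0 at alpha = 0.05.


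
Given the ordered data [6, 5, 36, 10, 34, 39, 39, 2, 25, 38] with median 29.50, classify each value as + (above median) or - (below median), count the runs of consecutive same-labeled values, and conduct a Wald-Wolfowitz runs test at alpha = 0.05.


Step 1: Compute median = 29.50; label A = above, B = below.
Labels in order: BBABAAABBA  (n_A = 5, n_B = 5)
Step 2: Count runs R = 6.
Step 3: Under H0 (random ordering), E[R] = 2*n_A*n_B/(n_A+n_B) + 1 = 2*5*5/10 + 1 = 6.0000.
        Var[R] = 2*n_A*n_B*(2*n_A*n_B - n_A - n_B) / ((n_A+n_B)^2 * (n_A+n_B-1)) = 2000/900 = 2.2222.
        SD[R] = 1.4907.
Step 4: R = E[R], so z = 0 with no continuity correction.
Step 5: Two-sided p-value via normal approximation = 2*(1 - Phi(|z|)) = 1.000000.
Step 6: alpha = 0.05. fail to reject H0.

R = 6, z = 0.0000, p = 1.000000, fail to reject H0.


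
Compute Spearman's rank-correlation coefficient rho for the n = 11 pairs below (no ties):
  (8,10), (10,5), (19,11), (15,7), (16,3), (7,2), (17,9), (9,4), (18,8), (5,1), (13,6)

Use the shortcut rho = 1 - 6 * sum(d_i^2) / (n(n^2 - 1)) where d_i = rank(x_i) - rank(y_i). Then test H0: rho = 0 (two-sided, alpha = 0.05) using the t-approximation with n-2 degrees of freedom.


Step 1: Rank x and y separately (midranks; no ties here).
rank(x): 8->3, 10->5, 19->11, 15->7, 16->8, 7->2, 17->9, 9->4, 18->10, 5->1, 13->6
rank(y): 10->10, 5->5, 11->11, 7->7, 3->3, 2->2, 9->9, 4->4, 8->8, 1->1, 6->6
Step 2: d_i = R_x(i) - R_y(i); compute d_i^2.
  (3-10)^2=49, (5-5)^2=0, (11-11)^2=0, (7-7)^2=0, (8-3)^2=25, (2-2)^2=0, (9-9)^2=0, (4-4)^2=0, (10-8)^2=4, (1-1)^2=0, (6-6)^2=0
sum(d^2) = 78.
Step 3: rho = 1 - 6*78 / (11*(11^2 - 1)) = 1 - 468/1320 = 0.645455.
Step 4: Under H0, t = rho * sqrt((n-2)/(1-rho^2)) = 2.5352 ~ t(9).
Step 5: Two-sided p-value from the t-distribution with 9 df = 0.031963.
Step 6: alpha = 0.05. reject H0.

rho = 0.6455, p = 0.031963, reject H0 at alpha = 0.05.


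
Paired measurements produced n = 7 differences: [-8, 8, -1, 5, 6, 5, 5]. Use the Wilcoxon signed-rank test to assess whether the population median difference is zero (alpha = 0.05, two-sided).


Step 1: Drop any zero differences (none here) and take |d_i|.
|d| = [8, 8, 1, 5, 6, 5, 5]
Step 2: Midrank |d_i| (ties get averaged ranks).
ranks: |8|->6.5, |8|->6.5, |1|->1, |5|->3, |6|->5, |5|->3, |5|->3
Step 3: Attach original signs; sum ranks with positive sign and with negative sign.
W+ = 6.5 + 3 + 5 + 3 + 3 = 20.5
W- = 6.5 + 1 = 7.5
(Check: W+ + W- = 28 should equal n(n+1)/2 = 28.)
Step 4: Test statistic W = min(W+, W-) = 7.5.
Step 5: Ties in |d|, so use the tie-corrected normal approximation.
        E[W] = n(n+1)/4 = 7*8/4 = 14.
        Tie groups: |d|=5 (t=3), |d|=8 (t=2); sum(t^3 - t) = 30.
        Var[W] = n(n+1)(2n+1)/24 - sum(t^3-t)/48 = 840/24 - 30/48 = 34.375.
        z = (W - E[W]) / sqrt(Var[W]) = (7.5 - 14) / 5.8630 = -1.1086.
        Two-sided p = 2*Phi(z) = 0.267584.
Step 6: alpha = 0.05. fail to reject H0.

W+ = 20.5, W- = 7.5, W = min = 7.5, p = 0.267584, fail to reject H0.


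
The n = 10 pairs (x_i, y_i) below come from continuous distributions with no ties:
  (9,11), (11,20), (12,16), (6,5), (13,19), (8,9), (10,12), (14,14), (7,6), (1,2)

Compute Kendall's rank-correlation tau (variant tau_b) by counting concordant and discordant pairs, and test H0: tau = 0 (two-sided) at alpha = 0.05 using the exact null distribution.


Step 1: Enumerate the 45 unordered pairs (i,j) with i<j and classify each by sign(x_j-x_i) * sign(y_j-y_i).
  (1,2):dx=+2,dy=+9->C; (1,3):dx=+3,dy=+5->C; (1,4):dx=-3,dy=-6->C; (1,5):dx=+4,dy=+8->C
  (1,6):dx=-1,dy=-2->C; (1,7):dx=+1,dy=+1->C; (1,8):dx=+5,dy=+3->C; (1,9):dx=-2,dy=-5->C
  (1,10):dx=-8,dy=-9->C; (2,3):dx=+1,dy=-4->D; (2,4):dx=-5,dy=-15->C; (2,5):dx=+2,dy=-1->D
  (2,6):dx=-3,dy=-11->C; (2,7):dx=-1,dy=-8->C; (2,8):dx=+3,dy=-6->D; (2,9):dx=-4,dy=-14->C
  (2,10):dx=-10,dy=-18->C; (3,4):dx=-6,dy=-11->C; (3,5):dx=+1,dy=+3->C; (3,6):dx=-4,dy=-7->C
  (3,7):dx=-2,dy=-4->C; (3,8):dx=+2,dy=-2->D; (3,9):dx=-5,dy=-10->C; (3,10):dx=-11,dy=-14->C
  (4,5):dx=+7,dy=+14->C; (4,6):dx=+2,dy=+4->C; (4,7):dx=+4,dy=+7->C; (4,8):dx=+8,dy=+9->C
  (4,9):dx=+1,dy=+1->C; (4,10):dx=-5,dy=-3->C; (5,6):dx=-5,dy=-10->C; (5,7):dx=-3,dy=-7->C
  (5,8):dx=+1,dy=-5->D; (5,9):dx=-6,dy=-13->C; (5,10):dx=-12,dy=-17->C; (6,7):dx=+2,dy=+3->C
  (6,8):dx=+6,dy=+5->C; (6,9):dx=-1,dy=-3->C; (6,10):dx=-7,dy=-7->C; (7,8):dx=+4,dy=+2->C
  (7,9):dx=-3,dy=-6->C; (7,10):dx=-9,dy=-10->C; (8,9):dx=-7,dy=-8->C; (8,10):dx=-13,dy=-12->C
  (9,10):dx=-6,dy=-4->C
Step 2: C = 40, D = 5, total pairs = 45.
Step 3: tau = (C - D)/(n(n-1)/2) = (40 - 5)/45 = 0.777778.
Step 4: Exact two-sided p-value (enumerate n! = 3628800 permutations of y under H0): p = 0.000946.
Step 5: alpha = 0.05. reject H0.

tau_b = 0.7778 (C=40, D=5), p = 0.000946, reject H0.


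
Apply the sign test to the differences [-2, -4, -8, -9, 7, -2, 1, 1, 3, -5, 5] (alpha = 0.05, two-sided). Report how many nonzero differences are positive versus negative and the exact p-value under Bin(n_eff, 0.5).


Step 1: Discard zero differences. Original n = 11; n_eff = number of nonzero differences = 11.
Nonzero differences (with sign): -2, -4, -8, -9, +7, -2, +1, +1, +3, -5, +5
Step 2: Count signs: positive = 5, negative = 6.
Step 3: Under H0: P(positive) = 0.5, so the number of positives S ~ Bin(11, 0.5).
Step 4: Two-sided exact p-value = sum of Bin(11,0.5) probabilities at or below the observed probability = 1.000000.
Step 5: alpha = 0.05. fail to reject H0.

n_eff = 11, pos = 5, neg = 6, p = 1.000000, fail to reject H0.


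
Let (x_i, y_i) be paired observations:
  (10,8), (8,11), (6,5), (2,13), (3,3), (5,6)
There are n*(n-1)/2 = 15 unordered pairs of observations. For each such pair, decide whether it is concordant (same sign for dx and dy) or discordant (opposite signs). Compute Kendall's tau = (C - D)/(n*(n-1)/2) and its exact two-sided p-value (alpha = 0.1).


Step 1: Enumerate the 15 unordered pairs (i,j) with i<j and classify each by sign(x_j-x_i) * sign(y_j-y_i).
  (1,2):dx=-2,dy=+3->D; (1,3):dx=-4,dy=-3->C; (1,4):dx=-8,dy=+5->D; (1,5):dx=-7,dy=-5->C
  (1,6):dx=-5,dy=-2->C; (2,3):dx=-2,dy=-6->C; (2,4):dx=-6,dy=+2->D; (2,5):dx=-5,dy=-8->C
  (2,6):dx=-3,dy=-5->C; (3,4):dx=-4,dy=+8->D; (3,5):dx=-3,dy=-2->C; (3,6):dx=-1,dy=+1->D
  (4,5):dx=+1,dy=-10->D; (4,6):dx=+3,dy=-7->D; (5,6):dx=+2,dy=+3->C
Step 2: C = 8, D = 7, total pairs = 15.
Step 3: tau = (C - D)/(n(n-1)/2) = (8 - 7)/15 = 0.066667.
Step 4: Exact two-sided p-value (enumerate n! = 720 permutations of y under H0): p = 1.000000.
Step 5: alpha = 0.1. fail to reject H0.

tau_b = 0.0667 (C=8, D=7), p = 1.000000, fail to reject H0.


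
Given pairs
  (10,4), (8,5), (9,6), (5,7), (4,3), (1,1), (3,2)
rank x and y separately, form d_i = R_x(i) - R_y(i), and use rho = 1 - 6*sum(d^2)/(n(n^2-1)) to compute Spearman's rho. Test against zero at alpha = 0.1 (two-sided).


Step 1: Rank x and y separately (midranks; no ties here).
rank(x): 10->7, 8->5, 9->6, 5->4, 4->3, 1->1, 3->2
rank(y): 4->4, 5->5, 6->6, 7->7, 3->3, 1->1, 2->2
Step 2: d_i = R_x(i) - R_y(i); compute d_i^2.
  (7-4)^2=9, (5-5)^2=0, (6-6)^2=0, (4-7)^2=9, (3-3)^2=0, (1-1)^2=0, (2-2)^2=0
sum(d^2) = 18.
Step 3: rho = 1 - 6*18 / (7*(7^2 - 1)) = 1 - 108/336 = 0.678571.
Step 4: Under H0, t = rho * sqrt((n-2)/(1-rho^2)) = 2.0657 ~ t(5).
Step 5: Two-sided p-value from the t-distribution with 5 df = 0.093750.
Step 6: alpha = 0.1. reject H0.

rho = 0.6786, p = 0.093750, reject H0 at alpha = 0.1.


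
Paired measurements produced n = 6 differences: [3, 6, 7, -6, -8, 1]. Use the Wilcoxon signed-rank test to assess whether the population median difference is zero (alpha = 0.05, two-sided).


Step 1: Drop any zero differences (none here) and take |d_i|.
|d| = [3, 6, 7, 6, 8, 1]
Step 2: Midrank |d_i| (ties get averaged ranks).
ranks: |3|->2, |6|->3.5, |7|->5, |6|->3.5, |8|->6, |1|->1
Step 3: Attach original signs; sum ranks with positive sign and with negative sign.
W+ = 2 + 3.5 + 5 + 1 = 11.5
W- = 3.5 + 6 = 9.5
(Check: W+ + W- = 21 should equal n(n+1)/2 = 21.)
Step 4: Test statistic W = min(W+, W-) = 9.5.
Step 5: Ties in |d|, so use the tie-corrected normal approximation.
        E[W] = n(n+1)/4 = 6*7/4 = 10.5.
        Tie groups: |d|=6 (t=2); sum(t^3 - t) = 6.
        Var[W] = n(n+1)(2n+1)/24 - sum(t^3-t)/48 = 546/24 - 6/48 = 22.625.
        z = (W - E[W]) / sqrt(Var[W]) = (9.5 - 10.5) / 4.7566 = -0.2102.
        Two-sided p = 2*Phi(z) = 0.833484.
Step 6: alpha = 0.05. fail to reject H0.

W+ = 11.5, W- = 9.5, W = min = 9.5, p = 0.833484, fail to reject H0.


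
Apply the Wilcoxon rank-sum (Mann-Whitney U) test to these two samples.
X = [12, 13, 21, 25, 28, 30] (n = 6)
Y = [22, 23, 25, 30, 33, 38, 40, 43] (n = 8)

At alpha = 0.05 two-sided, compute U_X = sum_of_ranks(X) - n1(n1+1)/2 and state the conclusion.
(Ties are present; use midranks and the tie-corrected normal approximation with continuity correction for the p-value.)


Step 1: Combine and sort all 14 observations; assign midranks.
sorted (value, group): (12,X), (13,X), (21,X), (22,Y), (23,Y), (25,X), (25,Y), (28,X), (30,X), (30,Y), (33,Y), (38,Y), (40,Y), (43,Y)
ranks: 12->1, 13->2, 21->3, 22->4, 23->5, 25->6.5, 25->6.5, 28->8, 30->9.5, 30->9.5, 33->11, 38->12, 40->13, 43->14
Step 2: Rank sum for X: R1 = 1 + 2 + 3 + 6.5 + 8 + 9.5 = 30.
Step 3: U_X = R1 - n1(n1+1)/2 = 30 - 6*7/2 = 30 - 21 = 9.
       U_Y = n1*n2 - U_X = 48 - 9 = 39.
Step 4: Ties are present, so use the tie-corrected normal approximation (with continuity correction) for the p-value.
Step 5: p-value = 0.060646; compare to alpha = 0.05. fail to reject H0.

U_X = 9, p = 0.060646, fail to reject H0 at alpha = 0.05.


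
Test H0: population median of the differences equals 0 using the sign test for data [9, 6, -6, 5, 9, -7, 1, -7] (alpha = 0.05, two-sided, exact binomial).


Step 1: Discard zero differences. Original n = 8; n_eff = number of nonzero differences = 8.
Nonzero differences (with sign): +9, +6, -6, +5, +9, -7, +1, -7
Step 2: Count signs: positive = 5, negative = 3.
Step 3: Under H0: P(positive) = 0.5, so the number of positives S ~ Bin(8, 0.5).
Step 4: Two-sided exact p-value = sum of Bin(8,0.5) probabilities at or below the observed probability = 0.726562.
Step 5: alpha = 0.05. fail to reject H0.

n_eff = 8, pos = 5, neg = 3, p = 0.726562, fail to reject H0.


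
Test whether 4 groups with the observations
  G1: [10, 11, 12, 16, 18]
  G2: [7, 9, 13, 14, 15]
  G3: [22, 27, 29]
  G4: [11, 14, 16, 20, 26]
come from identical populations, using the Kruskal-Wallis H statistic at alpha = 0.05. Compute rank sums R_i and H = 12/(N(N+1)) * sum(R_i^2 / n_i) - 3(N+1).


Step 1: Combine all N = 18 observations and assign midranks.
sorted (value, group, rank): (7,G2,1), (9,G2,2), (10,G1,3), (11,G1,4.5), (11,G4,4.5), (12,G1,6), (13,G2,7), (14,G2,8.5), (14,G4,8.5), (15,G2,10), (16,G1,11.5), (16,G4,11.5), (18,G1,13), (20,G4,14), (22,G3,15), (26,G4,16), (27,G3,17), (29,G3,18)
Step 2: Sum ranks within each group.
R_1 = 38 (n_1 = 5)
R_2 = 28.5 (n_2 = 5)
R_3 = 50 (n_3 = 3)
R_4 = 54.5 (n_4 = 5)
Step 3: H = 12/(N(N+1)) * sum(R_i^2/n_i) - 3(N+1)
     = 12/(18*19) * (38^2/5 + 28.5^2/5 + 50^2/3 + 54.5^2/5) - 3*19
     = 0.035088 * 1878.63 - 57
     = 8.916959.
Step 4: Ties present; correction factor C = 1 - 18/(18^3 - 18) = 0.996904. Corrected H = 8.916959 / 0.996904 = 8.944651.
Step 5: Under H0, H ~ chi^2(3); p-value = 0.030036.
Step 6: alpha = 0.05. reject H0.

H = 8.9447, df = 3, p = 0.030036, reject H0.


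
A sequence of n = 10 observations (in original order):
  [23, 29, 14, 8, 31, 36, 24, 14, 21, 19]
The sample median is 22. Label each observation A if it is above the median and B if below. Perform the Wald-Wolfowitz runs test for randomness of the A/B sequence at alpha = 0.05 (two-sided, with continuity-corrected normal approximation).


Step 1: Compute median = 22; label A = above, B = below.
Labels in order: AABBAAABBB  (n_A = 5, n_B = 5)
Step 2: Count runs R = 4.
Step 3: Under H0 (random ordering), E[R] = 2*n_A*n_B/(n_A+n_B) + 1 = 2*5*5/10 + 1 = 6.0000.
        Var[R] = 2*n_A*n_B*(2*n_A*n_B - n_A - n_B) / ((n_A+n_B)^2 * (n_A+n_B-1)) = 2000/900 = 2.2222.
        SD[R] = 1.4907.
Step 4: Continuity-corrected z = (R + 0.5 - E[R]) / SD[R] = (4 + 0.5 - 6.0000) / 1.4907 = -1.0062.
Step 5: Two-sided p-value via normal approximation = 2*(1 - Phi(|z|)) = 0.314305.
Step 6: alpha = 0.05. fail to reject H0.

R = 4, z = -1.0062, p = 0.314305, fail to reject H0.


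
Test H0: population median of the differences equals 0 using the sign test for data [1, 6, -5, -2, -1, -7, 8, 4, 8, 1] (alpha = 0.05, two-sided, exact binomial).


Step 1: Discard zero differences. Original n = 10; n_eff = number of nonzero differences = 10.
Nonzero differences (with sign): +1, +6, -5, -2, -1, -7, +8, +4, +8, +1
Step 2: Count signs: positive = 6, negative = 4.
Step 3: Under H0: P(positive) = 0.5, so the number of positives S ~ Bin(10, 0.5).
Step 4: Two-sided exact p-value = sum of Bin(10,0.5) probabilities at or below the observed probability = 0.753906.
Step 5: alpha = 0.05. fail to reject H0.

n_eff = 10, pos = 6, neg = 4, p = 0.753906, fail to reject H0.


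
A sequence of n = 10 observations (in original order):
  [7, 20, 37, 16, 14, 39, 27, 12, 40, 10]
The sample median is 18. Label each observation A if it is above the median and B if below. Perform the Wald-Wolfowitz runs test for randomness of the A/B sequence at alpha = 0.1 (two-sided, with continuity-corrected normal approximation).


Step 1: Compute median = 18; label A = above, B = below.
Labels in order: BAABBAABAB  (n_A = 5, n_B = 5)
Step 2: Count runs R = 7.
Step 3: Under H0 (random ordering), E[R] = 2*n_A*n_B/(n_A+n_B) + 1 = 2*5*5/10 + 1 = 6.0000.
        Var[R] = 2*n_A*n_B*(2*n_A*n_B - n_A - n_B) / ((n_A+n_B)^2 * (n_A+n_B-1)) = 2000/900 = 2.2222.
        SD[R] = 1.4907.
Step 4: Continuity-corrected z = (R - 0.5 - E[R]) / SD[R] = (7 - 0.5 - 6.0000) / 1.4907 = 0.3354.
Step 5: Two-sided p-value via normal approximation = 2*(1 - Phi(|z|)) = 0.737316.
Step 6: alpha = 0.1. fail to reject H0.

R = 7, z = 0.3354, p = 0.737316, fail to reject H0.


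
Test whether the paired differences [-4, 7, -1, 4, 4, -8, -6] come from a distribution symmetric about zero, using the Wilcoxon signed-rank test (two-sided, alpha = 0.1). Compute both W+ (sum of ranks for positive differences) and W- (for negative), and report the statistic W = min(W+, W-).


Step 1: Drop any zero differences (none here) and take |d_i|.
|d| = [4, 7, 1, 4, 4, 8, 6]
Step 2: Midrank |d_i| (ties get averaged ranks).
ranks: |4|->3, |7|->6, |1|->1, |4|->3, |4|->3, |8|->7, |6|->5
Step 3: Attach original signs; sum ranks with positive sign and with negative sign.
W+ = 6 + 3 + 3 = 12
W- = 3 + 1 + 7 + 5 = 16
(Check: W+ + W- = 28 should equal n(n+1)/2 = 28.)
Step 4: Test statistic W = min(W+, W-) = 12.
Step 5: Ties in |d|, so use the tie-corrected normal approximation.
        E[W] = n(n+1)/4 = 7*8/4 = 14.
        Tie groups: |d|=4 (t=3); sum(t^3 - t) = 24.
        Var[W] = n(n+1)(2n+1)/24 - sum(t^3-t)/48 = 840/24 - 24/48 = 34.5.
        z = (W - E[W]) / sqrt(Var[W]) = (12 - 14) / 5.8737 = -0.3405.
        Two-sided p = 2*Phi(z) = 0.733478.
Step 6: alpha = 0.1. fail to reject H0.

W+ = 12, W- = 16, W = min = 12, p = 0.733478, fail to reject H0.


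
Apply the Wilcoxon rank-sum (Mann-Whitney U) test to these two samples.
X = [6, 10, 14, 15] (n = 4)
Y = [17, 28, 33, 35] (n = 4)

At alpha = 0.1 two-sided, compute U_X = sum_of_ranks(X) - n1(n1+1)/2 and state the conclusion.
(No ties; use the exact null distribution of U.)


Step 1: Combine and sort all 8 observations; assign midranks.
sorted (value, group): (6,X), (10,X), (14,X), (15,X), (17,Y), (28,Y), (33,Y), (35,Y)
ranks: 6->1, 10->2, 14->3, 15->4, 17->5, 28->6, 33->7, 35->8
Step 2: Rank sum for X: R1 = 1 + 2 + 3 + 4 = 10.
Step 3: U_X = R1 - n1(n1+1)/2 = 10 - 4*5/2 = 10 - 10 = 0.
       U_Y = n1*n2 - U_X = 16 - 0 = 16.
Step 4: No ties, so the exact null distribution of U (based on enumerating the C(8,4) = 70 equally likely rank assignments) gives the two-sided p-value.
Step 5: p-value = 0.028571; compare to alpha = 0.1. reject H0.

U_X = 0, p = 0.028571, reject H0 at alpha = 0.1.


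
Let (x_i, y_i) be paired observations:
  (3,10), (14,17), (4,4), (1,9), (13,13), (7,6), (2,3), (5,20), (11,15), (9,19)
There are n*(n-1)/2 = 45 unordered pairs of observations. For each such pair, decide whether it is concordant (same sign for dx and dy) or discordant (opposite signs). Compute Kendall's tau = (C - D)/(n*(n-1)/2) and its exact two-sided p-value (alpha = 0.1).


Step 1: Enumerate the 45 unordered pairs (i,j) with i<j and classify each by sign(x_j-x_i) * sign(y_j-y_i).
  (1,2):dx=+11,dy=+7->C; (1,3):dx=+1,dy=-6->D; (1,4):dx=-2,dy=-1->C; (1,5):dx=+10,dy=+3->C
  (1,6):dx=+4,dy=-4->D; (1,7):dx=-1,dy=-7->C; (1,8):dx=+2,dy=+10->C; (1,9):dx=+8,dy=+5->C
  (1,10):dx=+6,dy=+9->C; (2,3):dx=-10,dy=-13->C; (2,4):dx=-13,dy=-8->C; (2,5):dx=-1,dy=-4->C
  (2,6):dx=-7,dy=-11->C; (2,7):dx=-12,dy=-14->C; (2,8):dx=-9,dy=+3->D; (2,9):dx=-3,dy=-2->C
  (2,10):dx=-5,dy=+2->D; (3,4):dx=-3,dy=+5->D; (3,5):dx=+9,dy=+9->C; (3,6):dx=+3,dy=+2->C
  (3,7):dx=-2,dy=-1->C; (3,8):dx=+1,dy=+16->C; (3,9):dx=+7,dy=+11->C; (3,10):dx=+5,dy=+15->C
  (4,5):dx=+12,dy=+4->C; (4,6):dx=+6,dy=-3->D; (4,7):dx=+1,dy=-6->D; (4,8):dx=+4,dy=+11->C
  (4,9):dx=+10,dy=+6->C; (4,10):dx=+8,dy=+10->C; (5,6):dx=-6,dy=-7->C; (5,7):dx=-11,dy=-10->C
  (5,8):dx=-8,dy=+7->D; (5,9):dx=-2,dy=+2->D; (5,10):dx=-4,dy=+6->D; (6,7):dx=-5,dy=-3->C
  (6,8):dx=-2,dy=+14->D; (6,9):dx=+4,dy=+9->C; (6,10):dx=+2,dy=+13->C; (7,8):dx=+3,dy=+17->C
  (7,9):dx=+9,dy=+12->C; (7,10):dx=+7,dy=+16->C; (8,9):dx=+6,dy=-5->D; (8,10):dx=+4,dy=-1->D
  (9,10):dx=-2,dy=+4->D
Step 2: C = 31, D = 14, total pairs = 45.
Step 3: tau = (C - D)/(n(n-1)/2) = (31 - 14)/45 = 0.377778.
Step 4: Exact two-sided p-value (enumerate n! = 3628800 permutations of y under H0): p = 0.155742.
Step 5: alpha = 0.1. fail to reject H0.

tau_b = 0.3778 (C=31, D=14), p = 0.155742, fail to reject H0.


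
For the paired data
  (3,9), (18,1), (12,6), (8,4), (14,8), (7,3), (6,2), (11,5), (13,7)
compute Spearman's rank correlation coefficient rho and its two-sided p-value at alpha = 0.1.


Step 1: Rank x and y separately (midranks; no ties here).
rank(x): 3->1, 18->9, 12->6, 8->4, 14->8, 7->3, 6->2, 11->5, 13->7
rank(y): 9->9, 1->1, 6->6, 4->4, 8->8, 3->3, 2->2, 5->5, 7->7
Step 2: d_i = R_x(i) - R_y(i); compute d_i^2.
  (1-9)^2=64, (9-1)^2=64, (6-6)^2=0, (4-4)^2=0, (8-8)^2=0, (3-3)^2=0, (2-2)^2=0, (5-5)^2=0, (7-7)^2=0
sum(d^2) = 128.
Step 3: rho = 1 - 6*128 / (9*(9^2 - 1)) = 1 - 768/720 = -0.066667.
Step 4: Under H0, t = rho * sqrt((n-2)/(1-rho^2)) = -0.1768 ~ t(7).
Step 5: Two-sided p-value from the t-distribution with 7 df = 0.864690.
Step 6: alpha = 0.1. fail to reject H0.

rho = -0.0667, p = 0.864690, fail to reject H0 at alpha = 0.1.


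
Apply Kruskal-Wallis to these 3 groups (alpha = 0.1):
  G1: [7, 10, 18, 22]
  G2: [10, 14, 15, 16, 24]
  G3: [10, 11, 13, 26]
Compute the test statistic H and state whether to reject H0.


Step 1: Combine all N = 13 observations and assign midranks.
sorted (value, group, rank): (7,G1,1), (10,G1,3), (10,G2,3), (10,G3,3), (11,G3,5), (13,G3,6), (14,G2,7), (15,G2,8), (16,G2,9), (18,G1,10), (22,G1,11), (24,G2,12), (26,G3,13)
Step 2: Sum ranks within each group.
R_1 = 25 (n_1 = 4)
R_2 = 39 (n_2 = 5)
R_3 = 27 (n_3 = 4)
Step 3: H = 12/(N(N+1)) * sum(R_i^2/n_i) - 3(N+1)
     = 12/(13*14) * (25^2/4 + 39^2/5 + 27^2/4) - 3*14
     = 0.065934 * 642.7 - 42
     = 0.375824.
Step 4: Ties present; correction factor C = 1 - 24/(13^3 - 13) = 0.989011. Corrected H = 0.375824 / 0.989011 = 0.380000.
Step 5: Under H0, H ~ chi^2(2); p-value = 0.826959.
Step 6: alpha = 0.1. fail to reject H0.

H = 0.3800, df = 2, p = 0.826959, fail to reject H0.


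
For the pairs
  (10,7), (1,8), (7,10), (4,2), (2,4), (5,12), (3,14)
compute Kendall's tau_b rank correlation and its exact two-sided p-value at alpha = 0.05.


Step 1: Enumerate the 21 unordered pairs (i,j) with i<j and classify each by sign(x_j-x_i) * sign(y_j-y_i).
  (1,2):dx=-9,dy=+1->D; (1,3):dx=-3,dy=+3->D; (1,4):dx=-6,dy=-5->C; (1,5):dx=-8,dy=-3->C
  (1,6):dx=-5,dy=+5->D; (1,7):dx=-7,dy=+7->D; (2,3):dx=+6,dy=+2->C; (2,4):dx=+3,dy=-6->D
  (2,5):dx=+1,dy=-4->D; (2,6):dx=+4,dy=+4->C; (2,7):dx=+2,dy=+6->C; (3,4):dx=-3,dy=-8->C
  (3,5):dx=-5,dy=-6->C; (3,6):dx=-2,dy=+2->D; (3,7):dx=-4,dy=+4->D; (4,5):dx=-2,dy=+2->D
  (4,6):dx=+1,dy=+10->C; (4,7):dx=-1,dy=+12->D; (5,6):dx=+3,dy=+8->C; (5,7):dx=+1,dy=+10->C
  (6,7):dx=-2,dy=+2->D
Step 2: C = 10, D = 11, total pairs = 21.
Step 3: tau = (C - D)/(n(n-1)/2) = (10 - 11)/21 = -0.047619.
Step 4: Exact two-sided p-value (enumerate n! = 5040 permutations of y under H0): p = 1.000000.
Step 5: alpha = 0.05. fail to reject H0.

tau_b = -0.0476 (C=10, D=11), p = 1.000000, fail to reject H0.


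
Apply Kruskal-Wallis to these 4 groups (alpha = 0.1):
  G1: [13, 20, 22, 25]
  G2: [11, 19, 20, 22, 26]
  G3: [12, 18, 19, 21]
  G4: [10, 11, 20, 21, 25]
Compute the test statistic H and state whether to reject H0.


Step 1: Combine all N = 18 observations and assign midranks.
sorted (value, group, rank): (10,G4,1), (11,G2,2.5), (11,G4,2.5), (12,G3,4), (13,G1,5), (18,G3,6), (19,G2,7.5), (19,G3,7.5), (20,G1,10), (20,G2,10), (20,G4,10), (21,G3,12.5), (21,G4,12.5), (22,G1,14.5), (22,G2,14.5), (25,G1,16.5), (25,G4,16.5), (26,G2,18)
Step 2: Sum ranks within each group.
R_1 = 46 (n_1 = 4)
R_2 = 52.5 (n_2 = 5)
R_3 = 30 (n_3 = 4)
R_4 = 42.5 (n_4 = 5)
Step 3: H = 12/(N(N+1)) * sum(R_i^2/n_i) - 3(N+1)
     = 12/(18*19) * (46^2/4 + 52.5^2/5 + 30^2/4 + 42.5^2/5) - 3*19
     = 0.035088 * 1666.5 - 57
     = 1.473684.
Step 4: Ties present; correction factor C = 1 - 54/(18^3 - 18) = 0.990712. Corrected H = 1.473684 / 0.990712 = 1.487500.
Step 5: Under H0, H ~ chi^2(3); p-value = 0.685158.
Step 6: alpha = 0.1. fail to reject H0.

H = 1.4875, df = 3, p = 0.685158, fail to reject H0.


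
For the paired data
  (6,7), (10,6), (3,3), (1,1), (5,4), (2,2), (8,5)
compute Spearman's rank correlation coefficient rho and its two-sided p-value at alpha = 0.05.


Step 1: Rank x and y separately (midranks; no ties here).
rank(x): 6->5, 10->7, 3->3, 1->1, 5->4, 2->2, 8->6
rank(y): 7->7, 6->6, 3->3, 1->1, 4->4, 2->2, 5->5
Step 2: d_i = R_x(i) - R_y(i); compute d_i^2.
  (5-7)^2=4, (7-6)^2=1, (3-3)^2=0, (1-1)^2=0, (4-4)^2=0, (2-2)^2=0, (6-5)^2=1
sum(d^2) = 6.
Step 3: rho = 1 - 6*6 / (7*(7^2 - 1)) = 1 - 36/336 = 0.892857.
Step 4: Under H0, t = rho * sqrt((n-2)/(1-rho^2)) = 4.4333 ~ t(5).
Step 5: Two-sided p-value from the t-distribution with 5 df = 0.006807.
Step 6: alpha = 0.05. reject H0.

rho = 0.8929, p = 0.006807, reject H0 at alpha = 0.05.


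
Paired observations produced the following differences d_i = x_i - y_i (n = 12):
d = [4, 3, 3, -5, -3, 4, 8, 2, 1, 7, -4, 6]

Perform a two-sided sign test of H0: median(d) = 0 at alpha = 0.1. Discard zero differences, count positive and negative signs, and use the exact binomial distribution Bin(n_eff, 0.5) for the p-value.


Step 1: Discard zero differences. Original n = 12; n_eff = number of nonzero differences = 12.
Nonzero differences (with sign): +4, +3, +3, -5, -3, +4, +8, +2, +1, +7, -4, +6
Step 2: Count signs: positive = 9, negative = 3.
Step 3: Under H0: P(positive) = 0.5, so the number of positives S ~ Bin(12, 0.5).
Step 4: Two-sided exact p-value = sum of Bin(12,0.5) probabilities at or below the observed probability = 0.145996.
Step 5: alpha = 0.1. fail to reject H0.

n_eff = 12, pos = 9, neg = 3, p = 0.145996, fail to reject H0.


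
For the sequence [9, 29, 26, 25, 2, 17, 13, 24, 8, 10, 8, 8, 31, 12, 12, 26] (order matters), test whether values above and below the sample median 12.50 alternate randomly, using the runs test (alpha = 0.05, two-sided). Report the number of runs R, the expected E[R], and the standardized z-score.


Step 1: Compute median = 12.50; label A = above, B = below.
Labels in order: BAAABAAABBBBABBA  (n_A = 8, n_B = 8)
Step 2: Count runs R = 8.
Step 3: Under H0 (random ordering), E[R] = 2*n_A*n_B/(n_A+n_B) + 1 = 2*8*8/16 + 1 = 9.0000.
        Var[R] = 2*n_A*n_B*(2*n_A*n_B - n_A - n_B) / ((n_A+n_B)^2 * (n_A+n_B-1)) = 14336/3840 = 3.7333.
        SD[R] = 1.9322.
Step 4: Continuity-corrected z = (R + 0.5 - E[R]) / SD[R] = (8 + 0.5 - 9.0000) / 1.9322 = -0.2588.
Step 5: Two-sided p-value via normal approximation = 2*(1 - Phi(|z|)) = 0.795809.
Step 6: alpha = 0.05. fail to reject H0.

R = 8, z = -0.2588, p = 0.795809, fail to reject H0.


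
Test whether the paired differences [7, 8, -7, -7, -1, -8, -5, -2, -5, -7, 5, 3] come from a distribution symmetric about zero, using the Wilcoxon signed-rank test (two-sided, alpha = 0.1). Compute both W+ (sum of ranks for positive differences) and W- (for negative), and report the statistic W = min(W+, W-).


Step 1: Drop any zero differences (none here) and take |d_i|.
|d| = [7, 8, 7, 7, 1, 8, 5, 2, 5, 7, 5, 3]
Step 2: Midrank |d_i| (ties get averaged ranks).
ranks: |7|->8.5, |8|->11.5, |7|->8.5, |7|->8.5, |1|->1, |8|->11.5, |5|->5, |2|->2, |5|->5, |7|->8.5, |5|->5, |3|->3
Step 3: Attach original signs; sum ranks with positive sign and with negative sign.
W+ = 8.5 + 11.5 + 5 + 3 = 28
W- = 8.5 + 8.5 + 1 + 11.5 + 5 + 2 + 5 + 8.5 = 50
(Check: W+ + W- = 78 should equal n(n+1)/2 = 78.)
Step 4: Test statistic W = min(W+, W-) = 28.
Step 5: Ties in |d|, so use the tie-corrected normal approximation.
        E[W] = n(n+1)/4 = 12*13/4 = 39.
        Tie groups: |d|=5 (t=3), |d|=7 (t=4), |d|=8 (t=2); sum(t^3 - t) = 90.
        Var[W] = n(n+1)(2n+1)/24 - sum(t^3-t)/48 = 3900/24 - 90/48 = 160.625.
        z = (W - E[W]) / sqrt(Var[W]) = (28 - 39) / 12.6738 = -0.8679.
        Two-sided p = 2*Phi(z) = 0.385431.
Step 6: alpha = 0.1. fail to reject H0.

W+ = 28, W- = 50, W = min = 28, p = 0.385431, fail to reject H0.


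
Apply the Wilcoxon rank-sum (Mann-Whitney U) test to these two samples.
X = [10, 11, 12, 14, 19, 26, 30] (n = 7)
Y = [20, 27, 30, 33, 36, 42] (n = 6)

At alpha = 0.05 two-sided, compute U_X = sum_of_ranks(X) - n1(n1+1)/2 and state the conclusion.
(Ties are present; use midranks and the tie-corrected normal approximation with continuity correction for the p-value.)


Step 1: Combine and sort all 13 observations; assign midranks.
sorted (value, group): (10,X), (11,X), (12,X), (14,X), (19,X), (20,Y), (26,X), (27,Y), (30,X), (30,Y), (33,Y), (36,Y), (42,Y)
ranks: 10->1, 11->2, 12->3, 14->4, 19->5, 20->6, 26->7, 27->8, 30->9.5, 30->9.5, 33->11, 36->12, 42->13
Step 2: Rank sum for X: R1 = 1 + 2 + 3 + 4 + 5 + 7 + 9.5 = 31.5.
Step 3: U_X = R1 - n1(n1+1)/2 = 31.5 - 7*8/2 = 31.5 - 28 = 3.5.
       U_Y = n1*n2 - U_X = 42 - 3.5 = 38.5.
Step 4: Ties are present, so use the tie-corrected normal approximation (with continuity correction) for the p-value.
Step 5: p-value = 0.015019; compare to alpha = 0.05. reject H0.

U_X = 3.5, p = 0.015019, reject H0 at alpha = 0.05.


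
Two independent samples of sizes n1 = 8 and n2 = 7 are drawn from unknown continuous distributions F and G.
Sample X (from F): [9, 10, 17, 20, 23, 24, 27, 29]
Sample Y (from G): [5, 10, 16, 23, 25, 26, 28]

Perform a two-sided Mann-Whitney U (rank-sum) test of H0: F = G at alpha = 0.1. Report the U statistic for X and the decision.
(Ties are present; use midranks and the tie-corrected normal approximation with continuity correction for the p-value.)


Step 1: Combine and sort all 15 observations; assign midranks.
sorted (value, group): (5,Y), (9,X), (10,X), (10,Y), (16,Y), (17,X), (20,X), (23,X), (23,Y), (24,X), (25,Y), (26,Y), (27,X), (28,Y), (29,X)
ranks: 5->1, 9->2, 10->3.5, 10->3.5, 16->5, 17->6, 20->7, 23->8.5, 23->8.5, 24->10, 25->11, 26->12, 27->13, 28->14, 29->15
Step 2: Rank sum for X: R1 = 2 + 3.5 + 6 + 7 + 8.5 + 10 + 13 + 15 = 65.
Step 3: U_X = R1 - n1(n1+1)/2 = 65 - 8*9/2 = 65 - 36 = 29.
       U_Y = n1*n2 - U_X = 56 - 29 = 27.
Step 4: Ties are present, so use the tie-corrected normal approximation (with continuity correction) for the p-value.
Step 5: p-value = 0.953775; compare to alpha = 0.1. fail to reject H0.

U_X = 29, p = 0.953775, fail to reject H0 at alpha = 0.1.


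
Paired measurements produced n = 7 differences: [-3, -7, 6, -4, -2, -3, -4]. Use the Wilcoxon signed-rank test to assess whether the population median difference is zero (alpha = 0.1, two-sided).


Step 1: Drop any zero differences (none here) and take |d_i|.
|d| = [3, 7, 6, 4, 2, 3, 4]
Step 2: Midrank |d_i| (ties get averaged ranks).
ranks: |3|->2.5, |7|->7, |6|->6, |4|->4.5, |2|->1, |3|->2.5, |4|->4.5
Step 3: Attach original signs; sum ranks with positive sign and with negative sign.
W+ = 6 = 6
W- = 2.5 + 7 + 4.5 + 1 + 2.5 + 4.5 = 22
(Check: W+ + W- = 28 should equal n(n+1)/2 = 28.)
Step 4: Test statistic W = min(W+, W-) = 6.
Step 5: Ties in |d|, so use the tie-corrected normal approximation.
        E[W] = n(n+1)/4 = 7*8/4 = 14.
        Tie groups: |d|=3 (t=2), |d|=4 (t=2); sum(t^3 - t) = 12.
        Var[W] = n(n+1)(2n+1)/24 - sum(t^3-t)/48 = 840/24 - 12/48 = 34.75.
        z = (W - E[W]) / sqrt(Var[W]) = (6 - 14) / 5.8949 = -1.3571.
        Two-sided p = 2*Phi(z) = 0.174749.
Step 6: alpha = 0.1. fail to reject H0.

W+ = 6, W- = 22, W = min = 6, p = 0.174749, fail to reject H0.


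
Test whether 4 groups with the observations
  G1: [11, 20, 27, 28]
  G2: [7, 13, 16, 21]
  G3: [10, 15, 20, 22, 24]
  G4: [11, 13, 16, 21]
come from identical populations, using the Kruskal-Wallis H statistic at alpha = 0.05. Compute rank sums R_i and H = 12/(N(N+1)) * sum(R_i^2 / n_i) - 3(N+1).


Step 1: Combine all N = 17 observations and assign midranks.
sorted (value, group, rank): (7,G2,1), (10,G3,2), (11,G1,3.5), (11,G4,3.5), (13,G2,5.5), (13,G4,5.5), (15,G3,7), (16,G2,8.5), (16,G4,8.5), (20,G1,10.5), (20,G3,10.5), (21,G2,12.5), (21,G4,12.5), (22,G3,14), (24,G3,15), (27,G1,16), (28,G1,17)
Step 2: Sum ranks within each group.
R_1 = 47 (n_1 = 4)
R_2 = 27.5 (n_2 = 4)
R_3 = 48.5 (n_3 = 5)
R_4 = 30 (n_4 = 4)
Step 3: H = 12/(N(N+1)) * sum(R_i^2/n_i) - 3(N+1)
     = 12/(17*18) * (47^2/4 + 27.5^2/4 + 48.5^2/5 + 30^2/4) - 3*18
     = 0.039216 * 1436.76 - 54
     = 2.343627.
Step 4: Ties present; correction factor C = 1 - 30/(17^3 - 17) = 0.993873. Corrected H = 2.343627 / 0.993873 = 2.358076.
Step 5: Under H0, H ~ chi^2(3); p-value = 0.501486.
Step 6: alpha = 0.05. fail to reject H0.

H = 2.3581, df = 3, p = 0.501486, fail to reject H0.


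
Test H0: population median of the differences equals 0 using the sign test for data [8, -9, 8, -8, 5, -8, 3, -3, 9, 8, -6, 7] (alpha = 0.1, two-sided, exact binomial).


Step 1: Discard zero differences. Original n = 12; n_eff = number of nonzero differences = 12.
Nonzero differences (with sign): +8, -9, +8, -8, +5, -8, +3, -3, +9, +8, -6, +7
Step 2: Count signs: positive = 7, negative = 5.
Step 3: Under H0: P(positive) = 0.5, so the number of positives S ~ Bin(12, 0.5).
Step 4: Two-sided exact p-value = sum of Bin(12,0.5) probabilities at or below the observed probability = 0.774414.
Step 5: alpha = 0.1. fail to reject H0.

n_eff = 12, pos = 7, neg = 5, p = 0.774414, fail to reject H0.


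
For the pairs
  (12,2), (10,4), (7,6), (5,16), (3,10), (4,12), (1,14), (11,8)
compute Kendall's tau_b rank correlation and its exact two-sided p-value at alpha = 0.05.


Step 1: Enumerate the 28 unordered pairs (i,j) with i<j and classify each by sign(x_j-x_i) * sign(y_j-y_i).
  (1,2):dx=-2,dy=+2->D; (1,3):dx=-5,dy=+4->D; (1,4):dx=-7,dy=+14->D; (1,5):dx=-9,dy=+8->D
  (1,6):dx=-8,dy=+10->D; (1,7):dx=-11,dy=+12->D; (1,8):dx=-1,dy=+6->D; (2,3):dx=-3,dy=+2->D
  (2,4):dx=-5,dy=+12->D; (2,5):dx=-7,dy=+6->D; (2,6):dx=-6,dy=+8->D; (2,7):dx=-9,dy=+10->D
  (2,8):dx=+1,dy=+4->C; (3,4):dx=-2,dy=+10->D; (3,5):dx=-4,dy=+4->D; (3,6):dx=-3,dy=+6->D
  (3,7):dx=-6,dy=+8->D; (3,8):dx=+4,dy=+2->C; (4,5):dx=-2,dy=-6->C; (4,6):dx=-1,dy=-4->C
  (4,7):dx=-4,dy=-2->C; (4,8):dx=+6,dy=-8->D; (5,6):dx=+1,dy=+2->C; (5,7):dx=-2,dy=+4->D
  (5,8):dx=+8,dy=-2->D; (6,7):dx=-3,dy=+2->D; (6,8):dx=+7,dy=-4->D; (7,8):dx=+10,dy=-6->D
Step 2: C = 6, D = 22, total pairs = 28.
Step 3: tau = (C - D)/(n(n-1)/2) = (6 - 22)/28 = -0.571429.
Step 4: Exact two-sided p-value (enumerate n! = 40320 permutations of y under H0): p = 0.061012.
Step 5: alpha = 0.05. fail to reject H0.

tau_b = -0.5714 (C=6, D=22), p = 0.061012, fail to reject H0.
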